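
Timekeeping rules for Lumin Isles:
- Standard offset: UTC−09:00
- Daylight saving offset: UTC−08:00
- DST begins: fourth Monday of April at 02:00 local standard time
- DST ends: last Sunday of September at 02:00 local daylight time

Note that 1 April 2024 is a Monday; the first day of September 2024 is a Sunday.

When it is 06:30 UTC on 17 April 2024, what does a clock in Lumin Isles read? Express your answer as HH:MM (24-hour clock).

1 April 2024 is a Monday, so the first Monday is April 1 and the fourth is April 22.
1 September 2024 is a Sunday, so Sundays fall on 1, 8, 15, 22, 29; the last is September 29.
At the standard offset (UTC−09:00), 06:30 UTC − 9h = 21:30 Lumin Isles standard time (rolling into the previous day, 16 April 2024).
Daylight saving runs 22 April – 29 September; the standard-time date in Lumin Isles, 16 April 2024, is outside that window, so Lumin Isles is on standard time at UTC−09:00.
06:30 UTC − 9h = 21:30 local (rolling into the previous day, 16 April 2024).

21:30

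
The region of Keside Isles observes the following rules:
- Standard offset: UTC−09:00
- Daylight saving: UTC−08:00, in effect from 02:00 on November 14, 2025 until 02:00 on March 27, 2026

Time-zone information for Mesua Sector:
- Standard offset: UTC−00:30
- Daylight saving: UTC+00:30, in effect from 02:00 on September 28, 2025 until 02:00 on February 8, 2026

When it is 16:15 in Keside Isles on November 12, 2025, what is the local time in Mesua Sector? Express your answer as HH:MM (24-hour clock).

01:45

November 12, 2025 does not fall between 14 November 2025 and 27 March 2026, so daylight saving is not in effect and Keside Isles is at UTC−09:00.
16:15 Keside Isles + 9h = 01:15 UTC (rolling into the next day, 13 November 2025).
At the standard offset (UTC−00:30), 01:15 UTC − 0h30m = 00:45 Mesua Sector standard time.
The standard-time date in Mesua Sector, November 13, 2025, lies within the daylight-saving period (28 September 2025 – 8 February 2026), so Mesua Sector is on daylight time, UTC+00:30.
01:15 UTC + 0h30m = 01:45 Mesua Sector.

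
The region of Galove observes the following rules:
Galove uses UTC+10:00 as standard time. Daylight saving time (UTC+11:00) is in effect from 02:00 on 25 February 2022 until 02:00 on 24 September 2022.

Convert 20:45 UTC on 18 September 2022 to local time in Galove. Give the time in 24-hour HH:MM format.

07:45

At the standard offset (UTC+10:00), 20:45 UTC + 10h = 06:45 Galove standard time (rolling into the next day, 19 September 2022).
Daylight saving runs 25 February – 24 September; the standard-time date in Galove, 19 September 2022, is inside that window, so Galove is at UTC+11:00.
20:45 UTC + 11h = 07:45 local (rolling into the next day, 19 September 2022).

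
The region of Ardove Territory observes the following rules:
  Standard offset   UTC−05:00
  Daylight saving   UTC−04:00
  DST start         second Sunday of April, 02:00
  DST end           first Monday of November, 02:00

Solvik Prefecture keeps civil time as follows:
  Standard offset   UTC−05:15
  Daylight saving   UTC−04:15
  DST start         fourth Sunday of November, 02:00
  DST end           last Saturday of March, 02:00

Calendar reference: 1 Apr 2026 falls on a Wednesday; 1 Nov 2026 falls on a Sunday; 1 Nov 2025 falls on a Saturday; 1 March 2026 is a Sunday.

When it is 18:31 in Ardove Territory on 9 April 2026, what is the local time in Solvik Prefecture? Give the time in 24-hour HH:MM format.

18:16

1 April 2026 is a Wednesday, so the first Sunday is April 5 and the second is April 12.
1 November 2026 is a Sunday, so the first Monday is November 2.
9 April 2026 does not fall between 12 April and 2 November, so daylight saving is not in effect and Ardove Territory is at UTC−05:00.
18:31 Ardove Territory + 5h = 23:31 UTC.
1 November 2025 is a Saturday, so the first Sunday is November 2 and the fourth is November 23.
1 March 2026 is a Sunday, so Saturdays fall on 7, 14, 21, 28; the last is March 28.
At the standard offset (UTC−05:15), 23:31 UTC − 5h15m = 18:16 Solvik Prefecture standard time.
Daylight saving runs 23 November 2025 – 28 March 2026; the standard-time date in Solvik Prefecture, 9 April 2026, is outside that window, so Solvik Prefecture is on standard time at UTC−05:15.
23:31 UTC − 5h15m = 18:16 Solvik Prefecture.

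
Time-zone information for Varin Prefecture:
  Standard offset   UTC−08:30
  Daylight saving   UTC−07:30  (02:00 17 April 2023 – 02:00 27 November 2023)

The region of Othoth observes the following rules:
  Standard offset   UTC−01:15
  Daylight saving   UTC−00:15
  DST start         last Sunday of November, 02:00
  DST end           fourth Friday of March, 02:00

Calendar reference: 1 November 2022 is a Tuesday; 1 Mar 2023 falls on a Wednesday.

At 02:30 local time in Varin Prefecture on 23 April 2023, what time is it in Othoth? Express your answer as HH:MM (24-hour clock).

08:45

Daylight saving runs 17 April – 27 November; 23 April 2023 is inside that window, so Varin Prefecture is at UTC−07:30.
02:30 Varin Prefecture + 7h30m = 10:00 UTC.
1 November 2022 is a Tuesday, so Sundays fall on 6, 13, 20, 27; the last is November 27.
1 March 2023 is a Wednesday, so the first Friday is March 3 and the fourth is March 24.
At the standard offset (UTC−01:15), 10:00 UTC − 1h15m = 08:45 Othoth standard time.
Daylight saving runs 27 November 2022 – 24 March 2023; the standard-time date in Othoth, 23 April 2023, is outside that window, so Othoth is on standard time at UTC−01:15.
10:00 UTC − 1h15m = 08:45 Othoth.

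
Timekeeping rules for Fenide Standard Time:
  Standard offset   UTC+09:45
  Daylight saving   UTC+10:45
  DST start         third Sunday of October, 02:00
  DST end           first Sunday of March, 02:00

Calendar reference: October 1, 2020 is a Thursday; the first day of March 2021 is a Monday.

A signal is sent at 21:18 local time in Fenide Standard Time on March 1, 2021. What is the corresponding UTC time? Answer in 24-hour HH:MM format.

1 October 2020 is a Thursday, so the first Sunday is October 4 and the third is October 18.
1 March 2021 is a Monday, so the first Sunday is March 7.
Daylight saving runs 18 October 2020 – 7 March 2021; March 1, 2021 is inside that window, so Fenide Standard Time is at UTC+10:45.
21:18 local − 10h45m = 10:33 UTC.

10:33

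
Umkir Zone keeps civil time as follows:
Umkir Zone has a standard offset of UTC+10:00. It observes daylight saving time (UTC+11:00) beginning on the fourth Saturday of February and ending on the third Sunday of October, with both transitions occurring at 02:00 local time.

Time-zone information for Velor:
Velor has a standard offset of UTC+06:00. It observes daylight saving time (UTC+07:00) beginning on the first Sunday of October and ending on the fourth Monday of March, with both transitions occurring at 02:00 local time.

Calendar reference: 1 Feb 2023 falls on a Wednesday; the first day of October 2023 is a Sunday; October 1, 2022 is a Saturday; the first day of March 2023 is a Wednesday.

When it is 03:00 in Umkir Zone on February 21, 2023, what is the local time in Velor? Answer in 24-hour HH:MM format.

00:00

1 February 2023 is a Wednesday, so the first Saturday is February 4 and the fourth is February 25.
1 October 2023 is a Sunday, so the first Sunday is October 1 and the third is October 15.
February 21, 2023 is outside the daylight-saving period (25 February – 15 October), so Umkir Zone is on standard time, UTC+10:00.
03:00 Umkir Zone − 10h = 17:00 UTC (rolling into the previous day, 20 February 2023).
1 October 2022 is a Saturday, so the first Sunday is October 2.
1 March 2023 is a Wednesday, so the first Monday is March 6 and the fourth is March 27.
At the standard offset (UTC+06:00), 17:00 UTC + 6h = 23:00 Velor standard time.
Daylight saving runs 2 October 2022 – 27 March 2023; the standard-time date in Velor, February 20, 2023, is inside that window, so Velor is at UTC+07:00.
17:00 UTC + 7h = 00:00 Velor (rolling into the next day, 21 February 2023).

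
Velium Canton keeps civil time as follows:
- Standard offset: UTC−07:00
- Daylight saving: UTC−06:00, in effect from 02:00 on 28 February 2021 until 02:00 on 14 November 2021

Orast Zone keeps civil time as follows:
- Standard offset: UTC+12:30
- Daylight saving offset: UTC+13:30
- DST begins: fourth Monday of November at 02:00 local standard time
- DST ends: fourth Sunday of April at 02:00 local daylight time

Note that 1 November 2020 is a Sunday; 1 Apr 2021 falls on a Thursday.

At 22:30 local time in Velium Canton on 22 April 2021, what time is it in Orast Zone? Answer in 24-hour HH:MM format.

22 April 2021 falls between 28 February and 14 November, so daylight saving is in effect and Velium Canton is at UTC−06:00.
22:30 Velium Canton + 6h = 04:30 UTC (rolling into the next day, 23 April 2021).
1 November 2020 is a Sunday, so the first Monday is November 2 and the fourth is November 23.
1 April 2021 is a Thursday, so the first Sunday is April 4 and the fourth is April 25.
At the standard offset (UTC+12:30), 04:30 UTC + 12h30m = 17:00 Orast Zone standard time.
The standard-time date in Orast Zone, 23 April 2021, falls between 23 November 2020 and 25 April 2021, so daylight saving is in effect and Orast Zone is at UTC+13:30.
04:30 UTC + 13h30m = 18:00 Orast Zone.

18:00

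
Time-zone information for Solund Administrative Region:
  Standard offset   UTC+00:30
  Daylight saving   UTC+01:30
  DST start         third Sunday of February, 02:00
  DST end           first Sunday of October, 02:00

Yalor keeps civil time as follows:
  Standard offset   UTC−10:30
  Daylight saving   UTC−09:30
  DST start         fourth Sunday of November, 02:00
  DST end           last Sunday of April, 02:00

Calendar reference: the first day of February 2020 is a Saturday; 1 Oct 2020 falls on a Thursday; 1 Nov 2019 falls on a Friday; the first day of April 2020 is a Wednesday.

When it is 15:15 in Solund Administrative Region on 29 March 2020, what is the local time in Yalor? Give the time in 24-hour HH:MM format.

1 February 2020 is a Saturday, so the first Sunday is February 2 and the third is February 16.
1 October 2020 is a Thursday, so the first Sunday is October 4.
Daylight saving runs 16 February – 4 October; 29 March 2020 is inside that window, so Solund Administrative Region is at UTC+01:30.
15:15 Solund Administrative Region − 1h30m = 13:45 UTC.
1 November 2019 is a Friday, so the first Sunday is November 3 and the fourth is November 24.
1 April 2020 is a Wednesday, so Sundays fall on 5, 12, 19, 26; the last is April 26.
At the standard offset (UTC−10:30), 13:45 UTC − 10h30m = 03:15 Yalor standard time.
The standard-time date in Yalor, 29 March 2020, falls between 24 November 2019 and 26 April 2020, so daylight saving is in effect and Yalor is at UTC−09:30.
13:45 UTC − 9h30m = 04:15 Yalor.

04:15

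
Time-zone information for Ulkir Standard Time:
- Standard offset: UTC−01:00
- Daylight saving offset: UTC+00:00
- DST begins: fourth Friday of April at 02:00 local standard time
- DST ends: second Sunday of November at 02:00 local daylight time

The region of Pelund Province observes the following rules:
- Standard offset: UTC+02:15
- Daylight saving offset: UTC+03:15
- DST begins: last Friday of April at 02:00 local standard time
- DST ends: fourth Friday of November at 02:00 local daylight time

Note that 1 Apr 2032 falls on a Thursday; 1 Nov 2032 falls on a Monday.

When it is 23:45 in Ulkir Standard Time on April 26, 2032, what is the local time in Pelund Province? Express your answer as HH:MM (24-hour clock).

02:00

1 April 2032 is a Thursday, so the first Friday is April 2 and the fourth is April 23.
1 November 2032 is a Monday, so the first Sunday is November 7 and the second is November 14.
April 26, 2032 falls between 23 April and 14 November, so daylight saving is in effect and Ulkir Standard Time is at UTC+00:00.
23:45 Ulkir Standard Time − 0h = 23:45 UTC.
1 April 2032 is a Thursday, so Fridays fall on 2, 9, 16, 23, 30; the last is April 30.
1 November 2032 is a Monday, so the first Friday is November 5 and the fourth is November 26.
At the standard offset (UTC+02:15), 23:45 UTC + 2h15m = 02:00 Pelund Province standard time (rolling into the next day, 27 April 2032).
The standard-time date in Pelund Province, April 27, 2032, does not fall between 30 April and 26 November, so daylight saving is not in effect and Pelund Province is at UTC+02:15.
23:45 UTC + 2h15m = 02:00 Pelund Province (rolling into the next day, 27 April 2032).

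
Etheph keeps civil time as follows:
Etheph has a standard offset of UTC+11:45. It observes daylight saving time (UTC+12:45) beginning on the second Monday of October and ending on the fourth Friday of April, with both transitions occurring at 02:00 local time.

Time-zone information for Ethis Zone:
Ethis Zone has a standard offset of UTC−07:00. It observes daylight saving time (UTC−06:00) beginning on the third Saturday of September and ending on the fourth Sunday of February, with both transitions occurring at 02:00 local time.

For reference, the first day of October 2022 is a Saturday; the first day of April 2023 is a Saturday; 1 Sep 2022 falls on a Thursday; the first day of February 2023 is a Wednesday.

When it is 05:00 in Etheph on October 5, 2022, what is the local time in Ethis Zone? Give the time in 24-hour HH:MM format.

11:15

1 October 2022 is a Saturday, so the first Monday is October 3 and the second is October 10.
1 April 2023 is a Saturday, so the first Friday is April 7 and the fourth is April 28.
October 5, 2022 does not fall between 10 October 2022 and 28 April 2023, so daylight saving is not in effect and Etheph is at UTC+11:45.
05:00 Etheph − 11h45m = 17:15 UTC (rolling into the previous day, 4 October 2022).
1 September 2022 is a Thursday, so the first Saturday is September 3 and the third is September 17.
1 February 2023 is a Wednesday, so the first Sunday is February 5 and the fourth is February 26.
At the standard offset (UTC−07:00), 17:15 UTC − 7h = 10:15 Ethis Zone standard time.
Daylight saving runs 17 September 2022 – 26 February 2023; the standard-time date in Ethis Zone, October 4, 2022, is inside that window, so Ethis Zone is at UTC−06:00.
17:15 UTC − 6h = 11:15 Ethis Zone.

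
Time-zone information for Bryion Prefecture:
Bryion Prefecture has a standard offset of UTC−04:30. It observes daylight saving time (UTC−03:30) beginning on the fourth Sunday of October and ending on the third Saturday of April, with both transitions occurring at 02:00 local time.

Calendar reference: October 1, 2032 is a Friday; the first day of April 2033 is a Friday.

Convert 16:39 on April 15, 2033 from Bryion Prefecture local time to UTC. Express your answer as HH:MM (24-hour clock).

1 October 2032 is a Friday, so the first Sunday is October 3 and the fourth is October 24.
1 April 2033 is a Friday, so the first Saturday is April 2 and the third is April 16.
Daylight saving runs 24 October 2032 – 16 April 2033; April 15, 2033 is inside that window, so Bryion Prefecture is at UTC−03:30.
16:39 local + 3h30m = 20:09 UTC.

20:09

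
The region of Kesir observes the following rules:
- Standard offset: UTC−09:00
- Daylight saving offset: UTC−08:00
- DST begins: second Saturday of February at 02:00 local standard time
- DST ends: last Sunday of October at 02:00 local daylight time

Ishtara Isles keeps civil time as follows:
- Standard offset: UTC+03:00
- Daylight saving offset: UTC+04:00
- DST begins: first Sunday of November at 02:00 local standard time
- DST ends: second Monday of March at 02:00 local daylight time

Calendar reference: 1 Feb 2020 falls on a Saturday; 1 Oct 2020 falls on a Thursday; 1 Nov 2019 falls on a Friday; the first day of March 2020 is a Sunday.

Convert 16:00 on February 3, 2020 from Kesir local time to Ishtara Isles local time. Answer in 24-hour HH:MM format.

05:00

1 February 2020 is a Saturday, so the first Saturday is February 1 and the second is February 8.
1 October 2020 is a Thursday, so Sundays fall on 4, 11, 18, 25; the last is October 25.
February 3, 2020 is outside the daylight-saving period (8 February – 25 October), so Kesir is on standard time, UTC−09:00.
16:00 Kesir + 9h = 01:00 UTC (rolling into the next day, 4 February 2020).
1 November 2019 is a Friday, so the first Sunday is November 3.
1 March 2020 is a Sunday, so the first Monday is March 2 and the second is March 9.
At the standard offset (UTC+03:00), 01:00 UTC + 3h = 04:00 Ishtara Isles standard time.
The standard-time date in Ishtara Isles, February 4, 2020, lies within the daylight-saving period (3 November 2019 – 9 March 2020), so Ishtara Isles is on daylight time, UTC+04:00.
01:00 UTC + 4h = 05:00 Ishtara Isles.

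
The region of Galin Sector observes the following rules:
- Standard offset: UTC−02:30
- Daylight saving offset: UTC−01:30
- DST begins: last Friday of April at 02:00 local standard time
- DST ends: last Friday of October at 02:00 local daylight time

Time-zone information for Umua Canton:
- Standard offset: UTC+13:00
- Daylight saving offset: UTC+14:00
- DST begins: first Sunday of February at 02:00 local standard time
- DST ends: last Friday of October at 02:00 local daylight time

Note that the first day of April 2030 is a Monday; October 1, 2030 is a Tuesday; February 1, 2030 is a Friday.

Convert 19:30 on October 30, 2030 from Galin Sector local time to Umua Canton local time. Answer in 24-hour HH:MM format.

1 April 2030 is a Monday, so Fridays fall on 5, 12, 19, 26; the last is April 26.
1 October 2030 is a Tuesday, so Fridays fall on 4, 11, 18, 25; the last is October 25.
October 30, 2030 does not fall between 26 April and 25 October, so daylight saving is not in effect and Galin Sector is at UTC−02:30.
19:30 Galin Sector + 2h30m = 22:00 UTC.
1 February 2030 is a Friday, so the first Sunday is February 3.
1 October 2030 is a Tuesday, so Fridays fall on 4, 11, 18, 25; the last is October 25.
At the standard offset (UTC+13:00), 22:00 UTC + 13h = 11:00 Umua Canton standard time (rolling into the next day, 31 October 2030).
The standard-time date in Umua Canton, October 31, 2030, is outside the daylight-saving period (3 February – 25 October), so Umua Canton is on standard time, UTC+13:00.
22:00 UTC + 13h = 11:00 Umua Canton (rolling into the next day, 31 October 2030).

11:00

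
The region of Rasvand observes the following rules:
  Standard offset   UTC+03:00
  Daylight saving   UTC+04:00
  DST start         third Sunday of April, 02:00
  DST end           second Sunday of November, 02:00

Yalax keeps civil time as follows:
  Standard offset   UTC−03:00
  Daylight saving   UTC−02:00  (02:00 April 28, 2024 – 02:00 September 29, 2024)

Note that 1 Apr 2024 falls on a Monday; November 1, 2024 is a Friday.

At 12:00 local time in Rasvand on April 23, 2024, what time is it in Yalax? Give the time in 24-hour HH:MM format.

05:00

1 April 2024 is a Monday, so the first Sunday is April 7 and the third is April 21.
1 November 2024 is a Friday, so the first Sunday is November 3 and the second is November 10.
April 23, 2024 falls between 21 April and 10 November, so daylight saving is in effect and Rasvand is at UTC+04:00.
12:00 Rasvand − 4h = 08:00 UTC.
At the standard offset (UTC−03:00), 08:00 UTC − 3h = 05:00 Yalax standard time.
The standard-time date in Yalax, April 23, 2024, is outside the daylight-saving period (28 April – 29 September), so Yalax is on standard time, UTC−03:00.
08:00 UTC − 3h = 05:00 Yalax.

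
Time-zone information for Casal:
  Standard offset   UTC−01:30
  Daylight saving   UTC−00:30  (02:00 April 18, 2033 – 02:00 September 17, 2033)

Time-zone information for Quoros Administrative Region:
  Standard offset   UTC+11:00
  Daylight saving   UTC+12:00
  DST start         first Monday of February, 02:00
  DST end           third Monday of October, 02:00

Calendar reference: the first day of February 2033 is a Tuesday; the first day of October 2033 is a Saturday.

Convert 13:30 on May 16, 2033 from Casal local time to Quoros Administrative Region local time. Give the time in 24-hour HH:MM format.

May 16, 2033 lies within the daylight-saving period (18 April – 17 September), so Casal is on daylight time, UTC−00:30.
13:30 Casal + 0h30m = 14:00 UTC.
1 February 2033 is a Tuesday, so the first Monday is February 7.
1 October 2033 is a Saturday, so the first Monday is October 3 and the third is October 17.
At the standard offset (UTC+11:00), 14:00 UTC + 11h = 01:00 Quoros Administrative Region standard time (rolling into the next day, 17 May 2033).
The standard-time date in Quoros Administrative Region, May 17, 2033, falls between 7 February and 17 October, so daylight saving is in effect and Quoros Administrative Region is at UTC+12:00.
14:00 UTC + 12h = 02:00 Quoros Administrative Region (rolling into the next day, 17 May 2033).

02:00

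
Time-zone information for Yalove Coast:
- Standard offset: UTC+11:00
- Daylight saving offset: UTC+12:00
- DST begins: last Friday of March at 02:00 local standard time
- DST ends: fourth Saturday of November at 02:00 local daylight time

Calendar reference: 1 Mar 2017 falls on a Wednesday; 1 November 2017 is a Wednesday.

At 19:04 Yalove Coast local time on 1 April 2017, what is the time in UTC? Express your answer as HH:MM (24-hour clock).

1 March 2017 is a Wednesday, so Fridays fall on 3, 10, 17, 24, 31; the last is March 31.
1 November 2017 is a Wednesday, so the first Saturday is November 4 and the fourth is November 25.
Daylight saving runs 31 March – 25 November; 1 April 2017 is inside that window, so Yalove Coast is at UTC+12:00.
19:04 local − 12h = 07:04 UTC.

07:04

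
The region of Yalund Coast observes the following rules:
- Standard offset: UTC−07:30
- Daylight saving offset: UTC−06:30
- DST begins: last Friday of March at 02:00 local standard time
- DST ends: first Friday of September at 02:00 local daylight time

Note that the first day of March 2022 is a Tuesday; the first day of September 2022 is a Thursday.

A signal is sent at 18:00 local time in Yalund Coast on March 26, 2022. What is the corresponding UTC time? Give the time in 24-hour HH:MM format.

00:30

1 March 2022 is a Tuesday, so Fridays fall on 4, 11, 18, 25; the last is March 25.
1 September 2022 is a Thursday, so the first Friday is September 2.
Daylight saving runs 25 March – 2 September; March 26, 2022 is inside that window, so Yalund Coast is at UTC−06:30.
18:00 local + 6h30m = 00:30 UTC (rolling into the next day, 27 March 2022).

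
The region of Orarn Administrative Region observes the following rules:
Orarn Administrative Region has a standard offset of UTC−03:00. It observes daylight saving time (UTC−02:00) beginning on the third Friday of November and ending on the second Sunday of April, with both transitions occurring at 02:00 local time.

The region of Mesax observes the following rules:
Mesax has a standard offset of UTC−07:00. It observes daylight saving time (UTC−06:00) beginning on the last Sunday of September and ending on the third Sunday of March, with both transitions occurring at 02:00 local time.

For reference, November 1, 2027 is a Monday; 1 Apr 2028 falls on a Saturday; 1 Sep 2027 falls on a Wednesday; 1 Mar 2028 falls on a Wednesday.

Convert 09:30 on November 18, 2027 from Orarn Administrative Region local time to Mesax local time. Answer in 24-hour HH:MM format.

06:30

1 November 2027 is a Monday, so the first Friday is November 5 and the third is November 19.
1 April 2028 is a Saturday, so the first Sunday is April 2 and the second is April 9.
November 18, 2027 is outside the daylight-saving period (19 November 2027 – 9 April 2028), so Orarn Administrative Region is on standard time, UTC−03:00.
09:30 Orarn Administrative Region + 3h = 12:30 UTC.
1 September 2027 is a Wednesday, so Sundays fall on 5, 12, 19, 26; the last is September 26.
1 March 2028 is a Wednesday, so the first Sunday is March 5 and the third is March 19.
At the standard offset (UTC−07:00), 12:30 UTC − 7h = 05:30 Mesax standard time.
Daylight saving runs 26 September 2027 – 19 March 2028; the standard-time date in Mesax, November 18, 2027, is inside that window, so Mesax is at UTC−06:00.
12:30 UTC − 6h = 06:30 Mesax.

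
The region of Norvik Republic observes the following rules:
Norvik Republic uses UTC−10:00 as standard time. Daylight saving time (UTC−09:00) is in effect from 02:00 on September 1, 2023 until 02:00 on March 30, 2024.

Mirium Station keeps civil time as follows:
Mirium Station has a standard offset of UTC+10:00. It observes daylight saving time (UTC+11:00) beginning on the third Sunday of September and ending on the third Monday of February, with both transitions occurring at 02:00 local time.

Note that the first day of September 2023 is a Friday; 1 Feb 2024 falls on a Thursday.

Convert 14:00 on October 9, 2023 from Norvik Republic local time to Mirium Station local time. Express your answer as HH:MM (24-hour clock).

October 9, 2023 lies within the daylight-saving period (1 September 2023 – 30 March 2024), so Norvik Republic is on daylight time, UTC−09:00.
14:00 Norvik Republic + 9h = 23:00 UTC.
1 September 2023 is a Friday, so the first Sunday is September 3 and the third is September 17.
1 February 2024 is a Thursday, so the first Monday is February 5 and the third is February 19.
At the standard offset (UTC+10:00), 23:00 UTC + 10h = 09:00 Mirium Station standard time (rolling into the next day, 10 October 2023).
Daylight saving runs 17 September 2023 – 19 February 2024; the standard-time date in Mirium Station, October 10, 2023, is inside that window, so Mirium Station is at UTC+11:00.
23:00 UTC + 11h = 10:00 Mirium Station (rolling into the next day, 10 October 2023).

10:00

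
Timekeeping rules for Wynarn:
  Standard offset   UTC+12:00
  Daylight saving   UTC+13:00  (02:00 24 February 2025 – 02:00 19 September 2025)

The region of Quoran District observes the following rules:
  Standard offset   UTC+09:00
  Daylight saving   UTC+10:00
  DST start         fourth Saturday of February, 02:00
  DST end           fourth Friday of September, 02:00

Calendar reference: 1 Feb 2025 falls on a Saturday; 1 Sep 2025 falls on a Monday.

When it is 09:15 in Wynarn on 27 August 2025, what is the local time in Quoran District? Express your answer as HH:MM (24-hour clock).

06:15

Daylight saving runs 24 February – 19 September; 27 August 2025 is inside that window, so Wynarn is at UTC+13:00.
09:15 Wynarn − 13h = 20:15 UTC (rolling into the previous day, 26 August 2025).
1 February 2025 is a Saturday, so the first Saturday is February 1 and the fourth is February 22.
1 September 2025 is a Monday, so the first Friday is September 5 and the fourth is September 26.
At the standard offset (UTC+09:00), 20:15 UTC + 9h = 05:15 Quoran District standard time (rolling into the next day, 27 August 2025).
The standard-time date in Quoran District, 27 August 2025, lies within the daylight-saving period (22 February – 26 September), so Quoran District is on daylight time, UTC+10:00.
20:15 UTC + 10h = 06:15 Quoran District (rolling into the next day, 27 August 2025).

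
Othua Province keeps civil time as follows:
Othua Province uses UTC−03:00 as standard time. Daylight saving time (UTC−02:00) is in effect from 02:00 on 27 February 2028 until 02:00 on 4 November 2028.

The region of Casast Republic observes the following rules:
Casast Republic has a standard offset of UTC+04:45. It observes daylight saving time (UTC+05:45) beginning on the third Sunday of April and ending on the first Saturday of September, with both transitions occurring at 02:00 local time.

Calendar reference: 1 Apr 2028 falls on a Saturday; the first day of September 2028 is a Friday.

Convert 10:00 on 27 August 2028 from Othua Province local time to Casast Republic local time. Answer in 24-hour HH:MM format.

17:45

27 August 2028 falls between 27 February and 4 November, so daylight saving is in effect and Othua Province is at UTC−02:00.
10:00 Othua Province + 2h = 12:00 UTC.
1 April 2028 is a Saturday, so the first Sunday is April 2 and the third is April 16.
1 September 2028 is a Friday, so the first Saturday is September 2.
At the standard offset (UTC+04:45), 12:00 UTC + 4h45m = 16:45 Casast Republic standard time.
The standard-time date in Casast Republic, 27 August 2028, falls between 16 April and 2 September, so daylight saving is in effect and Casast Republic is at UTC+05:45.
12:00 UTC + 5h45m = 17:45 Casast Republic.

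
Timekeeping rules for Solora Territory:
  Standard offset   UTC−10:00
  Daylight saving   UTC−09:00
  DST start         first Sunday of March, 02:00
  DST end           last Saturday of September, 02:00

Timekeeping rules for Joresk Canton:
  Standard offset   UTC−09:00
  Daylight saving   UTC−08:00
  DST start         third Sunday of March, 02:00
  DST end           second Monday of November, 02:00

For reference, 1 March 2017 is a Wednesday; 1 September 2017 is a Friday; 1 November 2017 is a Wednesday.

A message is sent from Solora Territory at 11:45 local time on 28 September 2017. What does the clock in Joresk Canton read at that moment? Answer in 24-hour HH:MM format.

1 March 2017 is a Wednesday, so the first Sunday is March 5.
1 September 2017 is a Friday, so Saturdays fall on 2, 9, 16, 23, 30; the last is September 30.
28 September 2017 lies within the daylight-saving period (5 March – 30 September), so Solora Territory is on daylight time, UTC−09:00.
11:45 Solora Territory + 9h = 20:45 UTC.
1 March 2017 is a Wednesday, so the first Sunday is March 5 and the third is March 19.
1 November 2017 is a Wednesday, so the first Monday is November 6 and the second is November 13.
At the standard offset (UTC−09:00), 20:45 UTC − 9h = 11:45 Joresk Canton standard time.
Daylight saving runs 19 March – 13 November; the standard-time date in Joresk Canton, 28 September 2017, is inside that window, so Joresk Canton is at UTC−08:00.
20:45 UTC − 8h = 12:45 Joresk Canton.

12:45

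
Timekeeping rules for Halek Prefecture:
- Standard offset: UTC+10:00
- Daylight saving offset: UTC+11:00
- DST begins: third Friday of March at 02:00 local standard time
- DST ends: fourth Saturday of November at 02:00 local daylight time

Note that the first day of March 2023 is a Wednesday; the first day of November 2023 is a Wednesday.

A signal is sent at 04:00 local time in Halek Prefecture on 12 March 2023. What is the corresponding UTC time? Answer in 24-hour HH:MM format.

18:00

1 March 2023 is a Wednesday, so the first Friday is March 3 and the third is March 17.
1 November 2023 is a Wednesday, so the first Saturday is November 4 and the fourth is November 25.
Daylight saving runs 17 March – 25 November; 12 March 2023 is outside that window, so Halek Prefecture is on standard time at UTC+10:00.
04:00 local − 10h = 18:00 UTC (rolling into the previous day, 11 March 2023).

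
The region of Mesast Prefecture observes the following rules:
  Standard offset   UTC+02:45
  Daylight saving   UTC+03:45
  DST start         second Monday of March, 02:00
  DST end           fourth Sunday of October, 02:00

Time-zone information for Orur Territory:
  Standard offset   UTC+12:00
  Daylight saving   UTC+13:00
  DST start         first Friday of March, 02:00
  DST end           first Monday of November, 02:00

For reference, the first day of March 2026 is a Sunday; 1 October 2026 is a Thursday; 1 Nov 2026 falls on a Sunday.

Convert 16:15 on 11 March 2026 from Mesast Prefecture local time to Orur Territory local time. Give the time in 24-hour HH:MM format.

01:30

1 March 2026 is a Sunday, so the first Monday is March 2 and the second is March 9.
1 October 2026 is a Thursday, so the first Sunday is October 4 and the fourth is October 25.
Daylight saving runs 9 March – 25 October; 11 March 2026 is inside that window, so Mesast Prefecture is at UTC+03:45.
16:15 Mesast Prefecture − 3h45m = 12:30 UTC.
1 March 2026 is a Sunday, so the first Friday is March 6.
1 November 2026 is a Sunday, so the first Monday is November 2.
At the standard offset (UTC+12:00), 12:30 UTC + 12h = 00:30 Orur Territory standard time (rolling into the next day, 12 March 2026).
The standard-time date in Orur Territory, 12 March 2026, falls between 6 March and 2 November, so daylight saving is in effect and Orur Territory is at UTC+13:00.
12:30 UTC + 13h = 01:30 Orur Territory (rolling into the next day, 12 March 2026).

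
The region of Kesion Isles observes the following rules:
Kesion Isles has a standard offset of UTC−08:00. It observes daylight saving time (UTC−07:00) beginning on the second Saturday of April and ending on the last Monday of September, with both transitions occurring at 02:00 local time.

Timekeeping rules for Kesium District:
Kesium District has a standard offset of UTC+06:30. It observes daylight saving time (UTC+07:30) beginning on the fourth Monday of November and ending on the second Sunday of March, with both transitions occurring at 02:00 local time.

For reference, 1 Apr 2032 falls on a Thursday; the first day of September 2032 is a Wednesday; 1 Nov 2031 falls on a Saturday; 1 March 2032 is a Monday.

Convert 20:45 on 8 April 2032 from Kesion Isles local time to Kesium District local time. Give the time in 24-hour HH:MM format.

11:15

1 April 2032 is a Thursday, so the first Saturday is April 3 and the second is April 10.
1 September 2032 is a Wednesday, so Mondays fall on 6, 13, 20, 27; the last is September 27.
Daylight saving runs 10 April – 27 September; 8 April 2032 is outside that window, so Kesion Isles is on standard time at UTC−08:00.
20:45 Kesion Isles + 8h = 04:45 UTC (rolling into the next day, 9 April 2032).
1 November 2031 is a Saturday, so the first Monday is November 3 and the fourth is November 24.
1 March 2032 is a Monday, so the first Sunday is March 7 and the second is March 14.
At the standard offset (UTC+06:30), 04:45 UTC + 6h30m = 11:15 Kesium District standard time.
Daylight saving runs 24 November 2031 – 14 March 2032; the standard-time date in Kesium District, 9 April 2032, is outside that window, so Kesium District is on standard time at UTC+06:30.
04:45 UTC + 6h30m = 11:15 Kesium District.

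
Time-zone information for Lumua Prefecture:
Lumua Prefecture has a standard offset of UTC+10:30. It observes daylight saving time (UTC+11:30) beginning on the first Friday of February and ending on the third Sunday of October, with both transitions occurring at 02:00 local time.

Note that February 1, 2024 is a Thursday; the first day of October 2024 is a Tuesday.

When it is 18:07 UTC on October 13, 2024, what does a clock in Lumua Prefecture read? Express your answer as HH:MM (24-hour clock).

1 February 2024 is a Thursday, so the first Friday is February 2.
1 October 2024 is a Tuesday, so the first Sunday is October 6 and the third is October 20.
At the standard offset (UTC+10:30), 18:07 UTC + 10h30m = 04:37 Lumua Prefecture standard time (rolling into the next day, 14 October 2024).
The standard-time date in Lumua Prefecture, October 14, 2024, lies within the daylight-saving period (2 February – 20 October), so Lumua Prefecture is on daylight time, UTC+11:30.
18:07 UTC + 11h30m = 05:37 local (rolling into the next day, 14 October 2024).

05:37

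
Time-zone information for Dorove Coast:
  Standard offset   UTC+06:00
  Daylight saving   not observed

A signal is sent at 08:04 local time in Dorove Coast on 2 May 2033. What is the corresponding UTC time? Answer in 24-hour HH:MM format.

Dorove Coast stays on UTC+06:00 all year.
08:04 local − 6h = 02:04 UTC.

02:04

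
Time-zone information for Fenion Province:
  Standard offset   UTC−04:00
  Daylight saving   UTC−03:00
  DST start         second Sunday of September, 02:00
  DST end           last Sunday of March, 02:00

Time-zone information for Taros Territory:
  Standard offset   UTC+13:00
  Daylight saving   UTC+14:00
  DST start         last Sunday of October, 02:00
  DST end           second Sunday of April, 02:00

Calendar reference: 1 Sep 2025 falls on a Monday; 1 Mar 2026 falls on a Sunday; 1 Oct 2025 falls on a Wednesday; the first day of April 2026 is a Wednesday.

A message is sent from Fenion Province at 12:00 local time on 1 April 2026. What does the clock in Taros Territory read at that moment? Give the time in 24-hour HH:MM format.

06:00

1 September 2025 is a Monday, so the first Sunday is September 7 and the second is September 14.
1 March 2026 is a Sunday, so Sundays fall on 1, 8, 15, 22, 29; the last is March 29.
1 April 2026 is outside the daylight-saving period (14 September 2025 – 29 March 2026), so Fenion Province is on standard time, UTC−04:00.
12:00 Fenion Province + 4h = 16:00 UTC.
1 October 2025 is a Wednesday, so Sundays fall on 5, 12, 19, 26; the last is October 26.
1 April 2026 is a Wednesday, so the first Sunday is April 5 and the second is April 12.
At the standard offset (UTC+13:00), 16:00 UTC + 13h = 05:00 Taros Territory standard time (rolling into the next day, 2 April 2026).
The standard-time date in Taros Territory, 2 April 2026, lies within the daylight-saving period (26 October 2025 – 12 April 2026), so Taros Territory is on daylight time, UTC+14:00.
16:00 UTC + 14h = 06:00 Taros Territory (rolling into the next day, 2 April 2026).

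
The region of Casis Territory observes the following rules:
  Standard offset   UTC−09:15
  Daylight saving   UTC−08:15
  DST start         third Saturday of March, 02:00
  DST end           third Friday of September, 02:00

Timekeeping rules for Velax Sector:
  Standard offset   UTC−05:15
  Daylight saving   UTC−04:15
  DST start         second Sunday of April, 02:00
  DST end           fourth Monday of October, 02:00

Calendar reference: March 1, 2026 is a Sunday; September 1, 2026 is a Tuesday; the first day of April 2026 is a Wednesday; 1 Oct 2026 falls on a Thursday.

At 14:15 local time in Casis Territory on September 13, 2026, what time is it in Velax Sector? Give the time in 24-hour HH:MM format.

1 March 2026 is a Sunday, so the first Saturday is March 7 and the third is March 21.
1 September 2026 is a Tuesday, so the first Friday is September 4 and the third is September 18.
Daylight saving runs 21 March – 18 September; September 13, 2026 is inside that window, so Casis Territory is at UTC−08:15.
14:15 Casis Territory + 8h15m = 22:30 UTC.
1 April 2026 is a Wednesday, so the first Sunday is April 5 and the second is April 12.
1 October 2026 is a Thursday, so the first Monday is October 5 and the fourth is October 26.
At the standard offset (UTC−05:15), 22:30 UTC − 5h15m = 17:15 Velax Sector standard time.
The standard-time date in Velax Sector, September 13, 2026, falls between 12 April and 26 October, so daylight saving is in effect and Velax Sector is at UTC−04:15.
22:30 UTC − 4h15m = 18:15 Velax Sector.

18:15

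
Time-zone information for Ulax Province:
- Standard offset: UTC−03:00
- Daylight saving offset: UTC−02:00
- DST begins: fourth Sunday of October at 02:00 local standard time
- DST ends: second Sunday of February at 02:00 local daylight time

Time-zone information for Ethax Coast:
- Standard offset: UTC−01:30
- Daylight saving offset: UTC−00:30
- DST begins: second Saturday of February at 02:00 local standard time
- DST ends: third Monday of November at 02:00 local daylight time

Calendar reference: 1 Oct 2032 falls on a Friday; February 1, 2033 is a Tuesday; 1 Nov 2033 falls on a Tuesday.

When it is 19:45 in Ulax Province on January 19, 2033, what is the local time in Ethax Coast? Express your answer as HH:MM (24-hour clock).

20:15

1 October 2032 is a Friday, so the first Sunday is October 3 and the fourth is October 24.
1 February 2033 is a Tuesday, so the first Sunday is February 6 and the second is February 13.
January 19, 2033 lies within the daylight-saving period (24 October 2032 – 13 February 2033), so Ulax Province is on daylight time, UTC−02:00.
19:45 Ulax Province + 2h = 21:45 UTC.
1 February 2033 is a Tuesday, so the first Saturday is February 5 and the second is February 12.
1 November 2033 is a Tuesday, so the first Monday is November 7 and the third is November 21.
At the standard offset (UTC−01:30), 21:45 UTC − 1h30m = 20:15 Ethax Coast standard time.
The standard-time date in Ethax Coast, January 19, 2033, is outside the daylight-saving period (12 February – 21 November), so Ethax Coast is on standard time, UTC−01:30.
21:45 UTC − 1h30m = 20:15 Ethax Coast.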